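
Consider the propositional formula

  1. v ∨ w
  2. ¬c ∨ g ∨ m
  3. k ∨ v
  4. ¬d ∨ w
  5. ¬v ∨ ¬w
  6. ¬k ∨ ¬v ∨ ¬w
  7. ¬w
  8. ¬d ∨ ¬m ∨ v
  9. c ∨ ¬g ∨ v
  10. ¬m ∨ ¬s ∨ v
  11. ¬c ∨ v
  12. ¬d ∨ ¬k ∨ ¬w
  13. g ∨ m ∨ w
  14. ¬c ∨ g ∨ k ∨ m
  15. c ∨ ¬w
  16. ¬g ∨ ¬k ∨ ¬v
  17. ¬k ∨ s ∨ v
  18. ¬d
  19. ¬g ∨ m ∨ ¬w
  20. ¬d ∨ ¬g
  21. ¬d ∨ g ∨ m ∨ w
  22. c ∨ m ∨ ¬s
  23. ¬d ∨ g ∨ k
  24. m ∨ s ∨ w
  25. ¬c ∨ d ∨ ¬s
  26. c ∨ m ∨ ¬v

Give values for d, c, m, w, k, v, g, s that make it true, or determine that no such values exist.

d=F; c=F; m=T; w=F; k=T; v=T; g=F; s=F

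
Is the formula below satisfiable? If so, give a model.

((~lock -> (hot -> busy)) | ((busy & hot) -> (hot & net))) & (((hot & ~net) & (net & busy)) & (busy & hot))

Case net = True: the conjunct ~net is False.
Case net = False: the conjunct net is False.
Both cases fail — unsatisfiable.

Unsatisfiable — no assignment works.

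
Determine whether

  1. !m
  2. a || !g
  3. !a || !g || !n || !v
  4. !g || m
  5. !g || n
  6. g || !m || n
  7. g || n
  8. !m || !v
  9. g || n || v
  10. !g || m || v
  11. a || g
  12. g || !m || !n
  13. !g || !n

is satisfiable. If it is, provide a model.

v = True, n = True, g = False, a = True, m = False

Unit clause (!m) forces m = False.
In (!g || m) only !g is left, so g = False.
In (g || n) only n is left, so n = True.
In (a || g) only a is left, so a = True.
Set v = True.
All clauses satisfied.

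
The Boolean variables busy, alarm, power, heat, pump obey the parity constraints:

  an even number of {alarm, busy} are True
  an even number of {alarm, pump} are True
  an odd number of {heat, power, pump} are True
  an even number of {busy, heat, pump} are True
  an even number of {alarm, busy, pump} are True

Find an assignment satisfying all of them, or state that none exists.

busy=F, alarm=F, power=T, heat=F, pump=F

{alarm, busy}: 0 true → even ✓
{alarm, pump}: 0 true → even ✓
{heat, power, pump}: 1 true → odd ✓
{busy, heat, pump}: 0 true → even ✓
{alarm, busy, pump}: 0 true → even ✓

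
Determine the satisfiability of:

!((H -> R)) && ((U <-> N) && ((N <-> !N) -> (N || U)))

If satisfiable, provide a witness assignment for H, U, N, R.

H: True; U: False; N: False; R: False

  !((H -> R)) = True
    H -> R = False
  (U <-> N) && ((N <-> !N) -> (N || U)) = True
    U <-> N = True
    (N <-> !N) -> (N || U) = True
      N <-> !N = False
        !N = True
      N || U = False
Both conjuncts True, so the formula holds.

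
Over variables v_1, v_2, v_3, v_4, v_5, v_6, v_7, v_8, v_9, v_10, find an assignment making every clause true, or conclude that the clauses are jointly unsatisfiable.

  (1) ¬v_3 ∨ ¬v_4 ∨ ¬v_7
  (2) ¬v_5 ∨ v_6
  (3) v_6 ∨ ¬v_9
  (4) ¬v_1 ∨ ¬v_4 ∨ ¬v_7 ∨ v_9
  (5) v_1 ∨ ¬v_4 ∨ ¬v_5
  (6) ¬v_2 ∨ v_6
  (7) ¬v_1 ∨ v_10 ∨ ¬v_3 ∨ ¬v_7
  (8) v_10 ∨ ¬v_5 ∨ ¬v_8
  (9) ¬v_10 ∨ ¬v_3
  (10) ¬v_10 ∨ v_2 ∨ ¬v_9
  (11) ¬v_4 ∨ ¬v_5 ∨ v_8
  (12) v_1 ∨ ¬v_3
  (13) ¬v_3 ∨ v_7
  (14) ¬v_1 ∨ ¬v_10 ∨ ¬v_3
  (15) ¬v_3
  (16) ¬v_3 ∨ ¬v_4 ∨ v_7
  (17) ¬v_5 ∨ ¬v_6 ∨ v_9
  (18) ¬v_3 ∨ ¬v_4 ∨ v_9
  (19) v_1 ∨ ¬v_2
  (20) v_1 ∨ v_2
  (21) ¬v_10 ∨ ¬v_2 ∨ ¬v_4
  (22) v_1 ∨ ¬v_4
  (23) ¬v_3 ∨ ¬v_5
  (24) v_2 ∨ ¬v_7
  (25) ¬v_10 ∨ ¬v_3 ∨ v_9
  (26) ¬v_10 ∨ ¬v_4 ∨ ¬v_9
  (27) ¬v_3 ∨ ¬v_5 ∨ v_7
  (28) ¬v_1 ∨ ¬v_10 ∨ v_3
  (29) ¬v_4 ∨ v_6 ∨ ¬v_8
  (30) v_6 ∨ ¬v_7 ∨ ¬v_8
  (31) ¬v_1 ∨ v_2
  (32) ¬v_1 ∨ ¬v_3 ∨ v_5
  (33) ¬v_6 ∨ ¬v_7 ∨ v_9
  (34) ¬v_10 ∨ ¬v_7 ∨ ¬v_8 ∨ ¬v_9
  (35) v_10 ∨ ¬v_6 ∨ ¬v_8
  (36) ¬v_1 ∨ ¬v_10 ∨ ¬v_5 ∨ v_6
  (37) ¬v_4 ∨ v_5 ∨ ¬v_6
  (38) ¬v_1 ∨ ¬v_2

The formula is unsatisfiable.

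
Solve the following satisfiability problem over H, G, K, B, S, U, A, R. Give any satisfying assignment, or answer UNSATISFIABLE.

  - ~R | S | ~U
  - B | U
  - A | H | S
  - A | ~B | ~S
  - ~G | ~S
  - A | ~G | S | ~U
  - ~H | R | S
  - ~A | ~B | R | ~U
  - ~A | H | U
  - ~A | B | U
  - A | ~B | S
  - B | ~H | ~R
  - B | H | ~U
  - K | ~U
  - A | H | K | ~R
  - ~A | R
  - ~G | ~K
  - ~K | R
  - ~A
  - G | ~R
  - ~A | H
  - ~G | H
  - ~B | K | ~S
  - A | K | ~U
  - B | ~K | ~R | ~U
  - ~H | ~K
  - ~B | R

Case K = True:
  (~G | ~K) forces G = False.
  (~K | R) forces R = True.
  Clause (G | ~R) is falsified — contradiction.
Case K = False:
  (K | ~U) forces U = False.
  (B | U) forces B = True.
  (~A) forces A = False.
  (A | ~B | ~S) forces S = False.
  Clause (A | ~B | S) is falsified — contradiction.
Both cases fail, so the formula is unsatisfiable.

Unsatisfiable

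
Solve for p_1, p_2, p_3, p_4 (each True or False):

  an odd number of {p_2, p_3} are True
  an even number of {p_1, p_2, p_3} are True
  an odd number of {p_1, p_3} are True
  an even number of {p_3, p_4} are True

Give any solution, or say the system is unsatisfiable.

p_1: True, p_2: True, p_3: False, p_4: False

{p_2, p_3}: 1 true → odd ✓
{p_1, p_2, p_3}: 2 true → even ✓
{p_1, p_3}: 1 true → odd ✓
{p_3, p_4}: 0 true → even ✓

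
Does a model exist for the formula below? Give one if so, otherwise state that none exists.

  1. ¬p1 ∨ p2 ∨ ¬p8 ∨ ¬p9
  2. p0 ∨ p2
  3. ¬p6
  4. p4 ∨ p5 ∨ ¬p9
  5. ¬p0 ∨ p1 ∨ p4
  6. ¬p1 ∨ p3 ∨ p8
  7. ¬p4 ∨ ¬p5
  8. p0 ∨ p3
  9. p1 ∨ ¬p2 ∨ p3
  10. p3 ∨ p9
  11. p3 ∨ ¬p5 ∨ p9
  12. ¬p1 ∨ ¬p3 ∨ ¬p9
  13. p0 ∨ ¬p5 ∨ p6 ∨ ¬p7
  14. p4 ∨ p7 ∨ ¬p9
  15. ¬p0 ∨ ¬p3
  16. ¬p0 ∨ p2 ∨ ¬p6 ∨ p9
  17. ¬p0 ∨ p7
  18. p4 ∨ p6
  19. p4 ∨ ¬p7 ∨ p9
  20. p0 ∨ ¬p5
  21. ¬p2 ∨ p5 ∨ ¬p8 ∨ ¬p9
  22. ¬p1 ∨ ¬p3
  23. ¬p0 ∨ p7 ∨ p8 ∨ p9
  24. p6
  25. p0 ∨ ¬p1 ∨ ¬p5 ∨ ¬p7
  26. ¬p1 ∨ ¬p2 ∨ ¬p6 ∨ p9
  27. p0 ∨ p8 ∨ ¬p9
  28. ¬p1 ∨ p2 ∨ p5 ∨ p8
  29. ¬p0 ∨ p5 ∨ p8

Unsatisfiable

Case p6 = True:
  Clause (¬p6) is falsified — contradiction.
Case p6 = False:
  Clause (p6) is falsified — contradiction.
Both cases fail, so the formula is unsatisfiable.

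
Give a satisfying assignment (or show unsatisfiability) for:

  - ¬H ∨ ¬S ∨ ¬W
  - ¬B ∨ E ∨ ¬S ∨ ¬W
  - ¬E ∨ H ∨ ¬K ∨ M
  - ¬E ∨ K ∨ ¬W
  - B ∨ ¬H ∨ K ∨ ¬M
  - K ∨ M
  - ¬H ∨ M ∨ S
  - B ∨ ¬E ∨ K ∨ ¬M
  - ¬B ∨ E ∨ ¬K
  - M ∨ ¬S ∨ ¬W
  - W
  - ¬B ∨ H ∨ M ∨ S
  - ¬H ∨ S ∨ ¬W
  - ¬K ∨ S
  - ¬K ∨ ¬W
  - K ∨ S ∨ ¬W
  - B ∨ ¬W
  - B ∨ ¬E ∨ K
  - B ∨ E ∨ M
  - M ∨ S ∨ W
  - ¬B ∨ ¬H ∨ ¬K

UNSATISFIABLE

Case B = True:
  (W) forces W = True.
  (¬K ∨ ¬W) forces K = False.
  (¬E ∨ K ∨ ¬W) forces E = False.
  (¬B ∨ E ∨ ¬S ∨ ¬W) forces S = False.
  Clause (K ∨ S ∨ ¬W) is falsified — contradiction.
Case B = False:
  (W) forces W = True.
  Clause (B ∨ ¬W) is falsified — contradiction.
Both cases fail, so the formula is unsatisfiable.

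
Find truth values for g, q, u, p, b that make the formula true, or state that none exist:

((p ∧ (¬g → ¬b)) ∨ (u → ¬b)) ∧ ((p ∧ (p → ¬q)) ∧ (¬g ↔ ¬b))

g: False, q: False, u: False, p: True, b: False

  (p ∧ (¬g → ¬b)) ∨ (u → ¬b) = True
    p ∧ (¬g → ¬b) = True
      ¬g → ¬b = True
        ¬g = True
        ¬b = True
    u → ¬b = True
      ¬b = True
  (p ∧ (p → ¬q)) ∧ (¬g ↔ ¬b) = True
    p ∧ (p → ¬q) = True
      p → ¬q = True
        ¬q = True
    ¬g ↔ ¬b = True
      ¬g = True
      ¬b = True
Both conjuncts True, so the formula holds.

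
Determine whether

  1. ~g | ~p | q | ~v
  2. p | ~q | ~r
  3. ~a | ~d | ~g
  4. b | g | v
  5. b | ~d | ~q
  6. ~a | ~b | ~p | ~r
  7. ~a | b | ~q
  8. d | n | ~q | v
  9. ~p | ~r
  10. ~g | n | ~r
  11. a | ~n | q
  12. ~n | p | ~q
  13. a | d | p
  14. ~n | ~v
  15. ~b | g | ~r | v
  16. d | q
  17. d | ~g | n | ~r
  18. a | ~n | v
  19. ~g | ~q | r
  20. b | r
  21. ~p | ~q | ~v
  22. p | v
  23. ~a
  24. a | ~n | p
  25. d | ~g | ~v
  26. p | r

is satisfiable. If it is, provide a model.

v = False; q = True; a = False; r = False; p = True; g = False; d = True; n = False; b = True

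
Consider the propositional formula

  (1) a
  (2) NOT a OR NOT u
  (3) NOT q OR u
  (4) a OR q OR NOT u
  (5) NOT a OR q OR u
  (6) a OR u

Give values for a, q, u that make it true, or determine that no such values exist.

Unsatisfiable — no assignment works.

Case a = True:
  (NOT a OR NOT u) forces u = False.
  (NOT q OR u) forces q = False.
  Clause (NOT a OR q OR u) is falsified — contradiction.
Case a = False:
  Clause (a) is falsified — contradiction.
Both cases fail, so the formula is unsatisfiable.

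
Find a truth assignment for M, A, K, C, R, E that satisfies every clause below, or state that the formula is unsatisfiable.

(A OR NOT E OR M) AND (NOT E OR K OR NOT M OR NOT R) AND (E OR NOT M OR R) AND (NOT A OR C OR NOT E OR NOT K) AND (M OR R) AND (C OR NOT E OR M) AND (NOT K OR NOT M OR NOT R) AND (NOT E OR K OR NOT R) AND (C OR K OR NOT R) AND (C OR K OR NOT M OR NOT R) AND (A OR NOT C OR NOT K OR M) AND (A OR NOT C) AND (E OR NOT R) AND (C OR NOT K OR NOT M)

Set M = True.
Set A = True.
Set K = False.
Set C = True.
Set R = False.
  then (E OR NOT M OR R) forces E = True.
All clauses satisfied.

M=T, A=T, K=F, C=T, R=F, E=T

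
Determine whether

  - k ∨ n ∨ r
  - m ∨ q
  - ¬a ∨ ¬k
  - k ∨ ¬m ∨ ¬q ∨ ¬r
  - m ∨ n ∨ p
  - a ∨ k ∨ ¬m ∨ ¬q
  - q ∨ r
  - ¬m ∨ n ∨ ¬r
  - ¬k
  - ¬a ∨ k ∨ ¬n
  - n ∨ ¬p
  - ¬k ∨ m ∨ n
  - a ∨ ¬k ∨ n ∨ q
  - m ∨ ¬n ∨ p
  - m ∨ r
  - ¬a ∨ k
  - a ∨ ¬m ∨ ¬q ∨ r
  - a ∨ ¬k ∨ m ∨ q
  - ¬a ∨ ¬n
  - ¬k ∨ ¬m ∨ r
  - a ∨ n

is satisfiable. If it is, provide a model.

k: False, a: False, m: False, r: True, p: True, n: True, q: True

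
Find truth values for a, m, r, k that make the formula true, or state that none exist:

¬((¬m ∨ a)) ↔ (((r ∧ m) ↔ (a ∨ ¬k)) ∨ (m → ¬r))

a=F, m=T, r=F, k=T

  ¬((¬m ∨ a)) ↔ (((r ∧ m) ↔ (a ∨ ¬k)) ∨ (m → ¬r)) = True
    ¬((¬m ∨ a)) = True
      ¬m ∨ a = False
        ¬m = False
    ((r ∧ m) ↔ (a ∨ ¬k)) ∨ (m → ¬r) = True
      (r ∧ m) ↔ (a ∨ ¬k) = True
        r ∧ m = False
        a ∨ ¬k = False
          ¬k = False
      m → ¬r = True
        ¬r = True
The formula evaluates to True.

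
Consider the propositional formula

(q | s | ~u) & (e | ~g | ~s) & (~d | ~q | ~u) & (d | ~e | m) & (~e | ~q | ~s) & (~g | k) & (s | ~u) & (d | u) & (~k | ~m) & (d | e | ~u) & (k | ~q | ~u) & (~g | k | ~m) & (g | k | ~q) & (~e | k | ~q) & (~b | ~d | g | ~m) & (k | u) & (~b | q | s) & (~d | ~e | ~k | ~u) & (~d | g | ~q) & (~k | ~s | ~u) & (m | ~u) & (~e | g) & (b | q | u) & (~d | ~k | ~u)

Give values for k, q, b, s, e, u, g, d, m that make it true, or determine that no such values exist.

k=T; q=T; b=T; s=F; e=T; u=F; g=T; d=T; m=F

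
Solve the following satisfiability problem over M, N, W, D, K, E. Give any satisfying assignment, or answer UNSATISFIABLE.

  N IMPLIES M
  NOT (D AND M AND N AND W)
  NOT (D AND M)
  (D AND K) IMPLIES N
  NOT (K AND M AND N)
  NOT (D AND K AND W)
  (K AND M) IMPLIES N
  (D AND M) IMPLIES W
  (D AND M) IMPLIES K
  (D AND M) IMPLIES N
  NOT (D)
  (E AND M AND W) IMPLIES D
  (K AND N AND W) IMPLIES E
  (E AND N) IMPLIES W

M = False, N = False, W = False, D = False, K = False, E = True

Unit clause (NOT D) forces D = False.
Set M = False.
  then (M OR NOT N) forces N = False.
Set W = False.
Set K = False.
Set E = True.
All clauses satisfied.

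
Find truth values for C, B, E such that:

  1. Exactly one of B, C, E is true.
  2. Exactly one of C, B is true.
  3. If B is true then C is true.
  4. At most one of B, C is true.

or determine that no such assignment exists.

C: True; B: False; E: False

  (1) {B, C, E}: 1 true — exactly one ✓
  (2) {C, B}: 1 true — exactly one ✓
  (3) B=F ⇒ C: vacuous ✓
  (4) {B, C}: 1 true — at most one ✓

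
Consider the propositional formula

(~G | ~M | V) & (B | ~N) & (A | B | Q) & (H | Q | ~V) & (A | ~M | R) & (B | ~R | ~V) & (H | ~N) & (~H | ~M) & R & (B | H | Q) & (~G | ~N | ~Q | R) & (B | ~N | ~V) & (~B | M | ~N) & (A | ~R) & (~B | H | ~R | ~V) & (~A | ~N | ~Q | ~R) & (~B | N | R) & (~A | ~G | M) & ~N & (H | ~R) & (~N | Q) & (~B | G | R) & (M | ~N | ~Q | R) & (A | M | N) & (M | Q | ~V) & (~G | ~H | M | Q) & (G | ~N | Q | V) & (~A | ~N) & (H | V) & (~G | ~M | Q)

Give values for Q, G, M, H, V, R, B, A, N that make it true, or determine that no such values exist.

Q=T, G=F, M=F, H=T, V=F, R=T, B=F, A=T, N=F

Unit clause (R) forces R = True.
In (A | ~R) only A is left, so A = True.
Unit clause (~N) forces N = False.
In (H | ~R) only H is left, so H = True.
In (~H | ~M) only ~M is left, so M = False.
In (~A | ~G | M) only ~G is left, so G = False.
Set Q = True.
Set V = False.
Set B = False.
All clauses satisfied.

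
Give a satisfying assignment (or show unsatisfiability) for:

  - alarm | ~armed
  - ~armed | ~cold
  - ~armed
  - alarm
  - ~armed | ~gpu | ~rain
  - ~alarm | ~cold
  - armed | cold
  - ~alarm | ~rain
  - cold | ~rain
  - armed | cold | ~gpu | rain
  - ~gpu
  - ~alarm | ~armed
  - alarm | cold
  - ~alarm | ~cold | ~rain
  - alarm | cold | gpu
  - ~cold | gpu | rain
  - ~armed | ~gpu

Case armed = True:
  Clause (~armed) is falsified — contradiction.
Case armed = False:
  (alarm) forces alarm = True.
  (~alarm | ~cold) forces cold = False.
  Clause (armed | cold) is falsified — contradiction.
Both cases fail, so the formula is unsatisfiable.

No satisfying assignment exists.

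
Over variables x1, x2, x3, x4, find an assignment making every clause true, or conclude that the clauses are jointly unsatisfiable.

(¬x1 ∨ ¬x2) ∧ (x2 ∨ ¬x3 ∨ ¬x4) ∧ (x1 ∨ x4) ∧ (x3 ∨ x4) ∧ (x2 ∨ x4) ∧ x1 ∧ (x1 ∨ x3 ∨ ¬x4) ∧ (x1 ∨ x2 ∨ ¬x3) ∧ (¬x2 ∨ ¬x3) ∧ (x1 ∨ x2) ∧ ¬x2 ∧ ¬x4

The formula is unsatisfiable.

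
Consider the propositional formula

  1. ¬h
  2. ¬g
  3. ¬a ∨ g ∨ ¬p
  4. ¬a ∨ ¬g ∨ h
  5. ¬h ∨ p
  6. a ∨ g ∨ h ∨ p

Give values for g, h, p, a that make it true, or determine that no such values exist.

g=F, h=F, p=T, a=F

Unit clause (¬h) forces h = False.
Unit clause (¬g) forces g = False.
Set p = True.
  then (¬a ∨ g ∨ ¬p) forces a = False.
Check each clause:
  (¬h): ¬h holds.
  (¬g): ¬g holds.
  (¬a ∨ g ∨ ¬p): ¬a holds.
  (¬a ∨ ¬g ∨ h): ¬a holds.
  (¬h ∨ p): ¬h holds.
  (a ∨ g ∨ h ∨ p): p holds.
All clauses satisfied.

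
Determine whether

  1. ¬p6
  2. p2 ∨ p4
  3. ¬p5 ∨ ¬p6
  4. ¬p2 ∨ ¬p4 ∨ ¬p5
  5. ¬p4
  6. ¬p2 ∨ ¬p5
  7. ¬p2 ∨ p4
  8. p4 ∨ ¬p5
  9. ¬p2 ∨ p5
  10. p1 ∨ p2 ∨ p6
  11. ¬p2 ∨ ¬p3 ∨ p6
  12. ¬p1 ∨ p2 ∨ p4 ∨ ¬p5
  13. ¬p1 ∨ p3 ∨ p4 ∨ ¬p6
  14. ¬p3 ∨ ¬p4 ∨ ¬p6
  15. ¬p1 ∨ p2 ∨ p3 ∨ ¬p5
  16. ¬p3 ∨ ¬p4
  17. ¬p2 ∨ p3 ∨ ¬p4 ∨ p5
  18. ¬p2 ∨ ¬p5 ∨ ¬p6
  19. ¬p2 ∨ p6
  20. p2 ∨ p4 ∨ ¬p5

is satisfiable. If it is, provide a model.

Unsatisfiable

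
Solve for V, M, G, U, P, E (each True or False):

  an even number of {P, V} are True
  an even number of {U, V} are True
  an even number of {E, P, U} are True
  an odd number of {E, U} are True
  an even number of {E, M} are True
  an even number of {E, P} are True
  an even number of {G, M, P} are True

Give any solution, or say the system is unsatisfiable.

Unsatisfiable

Adding constraints 1, 2, 4, 6 mod 2: every variable appears an even number of times on the left, so the left side is 0.
But the right sides sum to 1 (mod 2). 0 ≠ 1 — the system is inconsistent.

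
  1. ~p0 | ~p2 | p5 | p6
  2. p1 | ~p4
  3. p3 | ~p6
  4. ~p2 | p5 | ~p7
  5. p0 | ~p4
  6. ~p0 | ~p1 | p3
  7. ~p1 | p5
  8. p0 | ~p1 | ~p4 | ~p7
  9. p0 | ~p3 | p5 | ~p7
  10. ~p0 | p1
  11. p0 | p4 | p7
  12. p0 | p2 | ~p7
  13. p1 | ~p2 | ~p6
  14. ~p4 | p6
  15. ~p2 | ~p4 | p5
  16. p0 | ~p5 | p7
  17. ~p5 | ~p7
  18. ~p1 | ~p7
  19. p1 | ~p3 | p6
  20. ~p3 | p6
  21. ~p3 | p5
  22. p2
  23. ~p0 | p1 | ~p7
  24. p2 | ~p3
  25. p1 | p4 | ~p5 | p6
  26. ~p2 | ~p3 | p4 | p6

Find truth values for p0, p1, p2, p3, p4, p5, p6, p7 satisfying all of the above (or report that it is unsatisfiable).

p0=T; p1=T; p2=T; p3=T; p4=T; p5=T; p6=T; p7=F

Unit clause (p2) forces p2 = True.
Try p0 = False:
  (p0 | ~p4) forces p4 = False.
  (p0 | p4 | p7) forces p7 = True.
  (~p2 | p5 | ~p7) forces p5 = True.
  clause (~p5 | ~p7) is falsified — backtrack.
So p0 = True.
  then (~p0 | p1) forces p1 = True.
  then (~p1 | ~p7) forces p7 = False.
  then (~p0 | ~p1 | p3) forces p3 = True.
  then (~p1 | p5) forces p5 = True.
  then (~p3 | p6) forces p6 = True.
Set p4 = True.
All clauses satisfied.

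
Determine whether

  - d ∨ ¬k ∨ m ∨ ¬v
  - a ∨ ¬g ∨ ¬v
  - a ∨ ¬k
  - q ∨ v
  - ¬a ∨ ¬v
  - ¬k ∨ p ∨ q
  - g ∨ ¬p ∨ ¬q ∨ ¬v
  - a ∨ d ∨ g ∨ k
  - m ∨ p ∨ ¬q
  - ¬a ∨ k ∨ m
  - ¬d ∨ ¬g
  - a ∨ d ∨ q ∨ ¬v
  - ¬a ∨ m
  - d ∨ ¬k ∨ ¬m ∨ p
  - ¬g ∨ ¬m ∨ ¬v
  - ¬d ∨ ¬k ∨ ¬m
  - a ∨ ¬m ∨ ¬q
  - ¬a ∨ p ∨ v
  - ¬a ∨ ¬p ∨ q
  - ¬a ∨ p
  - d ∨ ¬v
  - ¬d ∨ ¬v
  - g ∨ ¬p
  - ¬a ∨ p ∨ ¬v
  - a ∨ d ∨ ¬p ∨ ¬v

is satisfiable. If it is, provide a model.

q=T; v=F; d=F; g=T; m=F; k=F; a=F; p=T

Set q = True.
Set v = False.
Set d = False.
Try g = False:
  (g ∨ ¬p) forces p = False.
  (m ∨ p ∨ ¬q) forces m = True.
  (d ∨ ¬k ∨ ¬m ∨ p) forces k = False.
  (a ∨ d ∨ g ∨ k) forces a = True.
  clause (¬a ∨ p ∨ v) is falsified — backtrack.
So g = True.
Set m = False.
  then (m ∨ p ∨ ¬q) forces p = True.
  then (¬a ∨ m) forces a = False.
  then (a ∨ ¬k) forces k = False.
All clauses satisfied.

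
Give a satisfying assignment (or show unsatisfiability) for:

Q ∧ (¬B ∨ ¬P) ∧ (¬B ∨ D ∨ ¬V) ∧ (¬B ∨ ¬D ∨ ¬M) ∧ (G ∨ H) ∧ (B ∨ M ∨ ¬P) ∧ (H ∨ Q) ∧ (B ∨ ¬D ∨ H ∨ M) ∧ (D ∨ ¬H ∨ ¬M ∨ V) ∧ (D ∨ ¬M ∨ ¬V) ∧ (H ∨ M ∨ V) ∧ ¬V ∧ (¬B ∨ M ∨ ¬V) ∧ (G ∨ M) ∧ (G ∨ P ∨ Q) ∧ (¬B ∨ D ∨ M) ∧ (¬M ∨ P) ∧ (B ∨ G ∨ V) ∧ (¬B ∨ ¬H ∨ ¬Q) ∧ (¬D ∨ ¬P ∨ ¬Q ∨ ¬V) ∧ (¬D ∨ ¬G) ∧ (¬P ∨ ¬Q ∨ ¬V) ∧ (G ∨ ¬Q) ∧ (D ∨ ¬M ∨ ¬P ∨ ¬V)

B = False, V = False, G = True, D = False, P = True, M = True, H = False, Q = True

Unit clause (Q) forces Q = True.
Unit clause (¬V) forces V = False.
In (G ∨ ¬Q) only G is left, so G = True.
In (¬D ∨ ¬G) only ¬D is left, so D = False.
Try B = True:
  (¬B ∨ ¬P) forces P = False.
  (¬B ∨ D ∨ M) forces M = True.
  clause (¬M ∨ P) is falsified — backtrack.
So B = False.
Set P = True.
  then (B ∨ M ∨ ¬P) forces M = True.
  then (D ∨ ¬H ∨ ¬M ∨ V) forces H = False.
All clauses satisfied.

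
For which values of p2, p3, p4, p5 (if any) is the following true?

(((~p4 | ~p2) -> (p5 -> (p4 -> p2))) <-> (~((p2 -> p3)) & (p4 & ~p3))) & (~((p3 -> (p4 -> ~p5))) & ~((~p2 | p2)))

The conjunct ~((~p2 | p2)) is unsatisfiable on its own:
  p2=F: evaluates to False.
  p2=T: evaluates to False.
So the whole conjunction is unsatisfiable.

No satisfying assignment exists.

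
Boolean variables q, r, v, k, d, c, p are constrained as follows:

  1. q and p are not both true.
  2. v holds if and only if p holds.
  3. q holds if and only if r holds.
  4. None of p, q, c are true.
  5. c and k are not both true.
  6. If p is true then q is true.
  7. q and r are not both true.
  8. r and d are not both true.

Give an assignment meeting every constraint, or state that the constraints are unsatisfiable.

q=F; r=F; v=F; k=F; d=T; c=F; p=F

  (1) q=F, p=F — not both ✓
  (2) v=F, p=F — same ✓
  (3) q=F, r=F — same ✓
  (4) {p, q, c}: 0 true — none ✓
  (5) c=F, k=F — not both ✓
  (6) p=F ⇒ q: vacuous ✓
  (7) q=F, r=F — not both ✓
  (8) r=F, d=T — not both ✓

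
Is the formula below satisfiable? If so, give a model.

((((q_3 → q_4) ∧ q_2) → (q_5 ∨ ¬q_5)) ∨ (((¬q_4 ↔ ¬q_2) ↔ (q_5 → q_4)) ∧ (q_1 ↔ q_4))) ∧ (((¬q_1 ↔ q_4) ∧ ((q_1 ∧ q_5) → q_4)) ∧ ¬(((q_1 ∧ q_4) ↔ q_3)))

q_1 = False, q_2 = True, q_3 = True, q_4 = True, q_5 = True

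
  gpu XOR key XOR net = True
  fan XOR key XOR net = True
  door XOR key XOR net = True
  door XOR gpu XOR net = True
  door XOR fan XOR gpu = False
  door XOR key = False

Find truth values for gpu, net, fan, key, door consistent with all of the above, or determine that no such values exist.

gpu=F, net=T, fan=F, key=F, door=F

gpu XOR key XOR net = F XOR F XOR T = True ✓
fan XOR key XOR net = F XOR F XOR T = True ✓
door XOR key XOR net = F XOR F XOR T = True ✓
door XOR gpu XOR net = F XOR F XOR T = True ✓
door XOR fan XOR gpu = F XOR F XOR F = False ✓
door XOR key = F XOR F = False ✓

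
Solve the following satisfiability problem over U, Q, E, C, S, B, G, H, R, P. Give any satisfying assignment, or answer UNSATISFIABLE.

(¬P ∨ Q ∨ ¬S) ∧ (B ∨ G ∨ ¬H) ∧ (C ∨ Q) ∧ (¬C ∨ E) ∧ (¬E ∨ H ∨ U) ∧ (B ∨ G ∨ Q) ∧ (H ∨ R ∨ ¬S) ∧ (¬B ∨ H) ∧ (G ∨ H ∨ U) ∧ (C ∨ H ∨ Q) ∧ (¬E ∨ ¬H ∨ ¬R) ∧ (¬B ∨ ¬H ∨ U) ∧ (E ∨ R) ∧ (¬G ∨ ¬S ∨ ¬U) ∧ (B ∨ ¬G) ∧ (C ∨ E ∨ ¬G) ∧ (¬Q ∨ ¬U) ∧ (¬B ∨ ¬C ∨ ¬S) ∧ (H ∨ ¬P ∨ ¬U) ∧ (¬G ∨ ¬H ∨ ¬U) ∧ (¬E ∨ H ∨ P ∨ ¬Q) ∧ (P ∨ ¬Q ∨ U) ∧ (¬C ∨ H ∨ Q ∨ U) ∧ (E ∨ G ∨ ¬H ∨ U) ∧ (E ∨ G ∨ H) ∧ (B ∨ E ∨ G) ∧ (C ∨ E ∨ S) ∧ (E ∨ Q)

Set U = True.
  then (¬Q ∨ ¬U) forces Q = False.
  then (E ∨ Q) forces E = True.
  then (C ∨ Q) forces C = True.
Try S = True:
  (¬P ∨ Q ∨ ¬S) forces P = False.
  (¬G ∨ ¬S ∨ ¬U) forces G = False.
  (B ∨ G ∨ Q) forces B = True.
  clause (¬B ∨ ¬C ∨ ¬S) is falsified — backtrack.
So S = False.
Try B = False:
  (B ∨ G ∨ Q) forces G = True.
  clause (B ∨ ¬G) is falsified — backtrack.
So B = True.
  then (¬B ∨ H) forces H = True.
  then (¬E ∨ ¬H ∨ ¬R) forces R = False.
  then (¬G ∨ ¬H ∨ ¬U) forces G = False.
Set P = False.
All clauses satisfied.

U = True; Q = False; E = True; C = True; S = False; B = True; G = False; H = True; R = False; P = False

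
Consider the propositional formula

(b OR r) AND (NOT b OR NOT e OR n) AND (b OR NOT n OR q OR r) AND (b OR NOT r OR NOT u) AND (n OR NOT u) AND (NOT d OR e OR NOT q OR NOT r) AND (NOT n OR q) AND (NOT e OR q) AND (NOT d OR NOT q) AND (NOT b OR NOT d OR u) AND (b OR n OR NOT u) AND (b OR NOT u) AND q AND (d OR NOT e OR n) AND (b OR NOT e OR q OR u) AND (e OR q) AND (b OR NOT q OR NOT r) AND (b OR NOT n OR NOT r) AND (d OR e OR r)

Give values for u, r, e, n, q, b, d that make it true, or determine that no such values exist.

u = False, r = False, e = True, n = True, q = True, b = True, d = False

Unit clause (q) forces q = True.
In (NOT d OR NOT q) only NOT d is left, so d = False.
Set u = False.
Set r = False.
  then (b OR r) forces b = True.
  then (d OR e OR r) forces e = True.
  then (NOT b OR NOT e OR n) forces n = True.
All clauses satisfied.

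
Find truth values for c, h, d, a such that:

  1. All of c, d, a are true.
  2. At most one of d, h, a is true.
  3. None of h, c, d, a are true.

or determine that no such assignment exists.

Unsatisfiable

Case c = True:
  Constraint (3) is violated (c=T) — contradiction.
Case c = False:
  Constraint (1) is violated (c=F) — contradiction.
Both cases fail — unsatisfiable.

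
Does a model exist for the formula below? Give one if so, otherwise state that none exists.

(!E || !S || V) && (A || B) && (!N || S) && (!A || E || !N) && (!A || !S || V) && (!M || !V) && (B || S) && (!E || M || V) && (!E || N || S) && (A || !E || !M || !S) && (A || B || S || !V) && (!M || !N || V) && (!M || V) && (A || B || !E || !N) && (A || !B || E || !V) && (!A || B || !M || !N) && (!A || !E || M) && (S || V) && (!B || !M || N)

A = True, N = False, B = False, V = True, M = False, E = False, S = True

Set A = True.
Try N = True:
  (!N || S) forces S = True.
  (!A || E || !N) forces E = True.
  (!E || !S || V) forces V = True.
  (!M || !V) forces M = False.
  clause (!A || !E || M) is falsified — backtrack.
So N = False.
Set B = False.
  then (B || S) forces S = True.
  then (!A || !S || V) forces V = True.
  then (!M || !V) forces M = False.
  then (!A || !E || M) forces E = False.
All clauses satisfied.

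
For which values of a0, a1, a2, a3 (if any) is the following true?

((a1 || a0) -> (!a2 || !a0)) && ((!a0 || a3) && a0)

a0 = True; a1 = False; a2 = False; a3 = True

  (a1 || a0) -> (!a2 || !a0) = True
    a1 || a0 = True
    !a2 || !a0 = True
      !a2 = True
      !a0 = False
  (!a0 || a3) && a0 = True
    !a0 || a3 = True
      !a0 = False
Both conjuncts True, so the formula holds.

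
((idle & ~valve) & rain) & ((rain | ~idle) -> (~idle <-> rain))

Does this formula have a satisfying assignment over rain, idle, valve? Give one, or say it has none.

Unsatisfiable — no assignment works.

Case rain = True: the formula simplifies to (idle & ~valve) & ~idle.
  idle = True: the conjunct ~idle is False.
  idle = False: the conjunct idle is False.
Case rain = False: the conjunct rain is False.
Both cases fail — unsatisfiable.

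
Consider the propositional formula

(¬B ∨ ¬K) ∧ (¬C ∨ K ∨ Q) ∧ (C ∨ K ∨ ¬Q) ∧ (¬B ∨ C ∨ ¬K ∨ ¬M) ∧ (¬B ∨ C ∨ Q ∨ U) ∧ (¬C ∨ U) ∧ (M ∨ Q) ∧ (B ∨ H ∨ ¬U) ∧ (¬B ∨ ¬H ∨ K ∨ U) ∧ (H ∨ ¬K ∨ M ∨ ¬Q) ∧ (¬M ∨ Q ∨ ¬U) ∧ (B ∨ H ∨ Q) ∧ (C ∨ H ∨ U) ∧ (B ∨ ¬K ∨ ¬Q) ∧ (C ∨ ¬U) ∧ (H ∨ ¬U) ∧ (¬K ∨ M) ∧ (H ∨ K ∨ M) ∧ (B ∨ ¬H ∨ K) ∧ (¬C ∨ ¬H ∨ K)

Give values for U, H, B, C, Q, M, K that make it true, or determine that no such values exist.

U = False; H = True; B = False; C = False; Q = False; M = True; K = True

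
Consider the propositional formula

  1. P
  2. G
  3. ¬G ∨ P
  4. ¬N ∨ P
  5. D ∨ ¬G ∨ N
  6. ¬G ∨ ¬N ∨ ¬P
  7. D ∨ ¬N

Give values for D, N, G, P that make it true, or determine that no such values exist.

D = True, N = False, G = True, P = True

Unit clause (P) forces P = True.
Unit clause (G) forces G = True.
In (¬G ∨ ¬N ∨ ¬P) only ¬N is left, so N = False.
In (D ∨ ¬G ∨ N) only D is left, so D = True.
Check each clause:
  (P): P holds.
  (G): G holds.
  (¬G ∨ P): P holds.
  (¬N ∨ P): ¬N holds.
  (D ∨ ¬G ∨ N): D holds.
  (¬G ∨ ¬N ∨ ¬P): ¬N holds.
  (D ∨ ¬N): D holds.
All clauses satisfied.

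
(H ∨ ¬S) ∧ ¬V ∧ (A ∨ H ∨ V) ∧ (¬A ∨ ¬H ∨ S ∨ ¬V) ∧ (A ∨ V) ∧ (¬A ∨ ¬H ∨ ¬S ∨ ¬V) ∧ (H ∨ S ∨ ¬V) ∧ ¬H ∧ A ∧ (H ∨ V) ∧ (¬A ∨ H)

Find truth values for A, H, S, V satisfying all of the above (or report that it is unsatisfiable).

Unsatisfiable

Case A = True:
  (¬V) forces V = False.
  (¬H) forces H = False.
  Clause (H ∨ V) is falsified — contradiction.
Case A = False:
  Clause (A) is falsified — contradiction.
Both cases fail, so the formula is unsatisfiable.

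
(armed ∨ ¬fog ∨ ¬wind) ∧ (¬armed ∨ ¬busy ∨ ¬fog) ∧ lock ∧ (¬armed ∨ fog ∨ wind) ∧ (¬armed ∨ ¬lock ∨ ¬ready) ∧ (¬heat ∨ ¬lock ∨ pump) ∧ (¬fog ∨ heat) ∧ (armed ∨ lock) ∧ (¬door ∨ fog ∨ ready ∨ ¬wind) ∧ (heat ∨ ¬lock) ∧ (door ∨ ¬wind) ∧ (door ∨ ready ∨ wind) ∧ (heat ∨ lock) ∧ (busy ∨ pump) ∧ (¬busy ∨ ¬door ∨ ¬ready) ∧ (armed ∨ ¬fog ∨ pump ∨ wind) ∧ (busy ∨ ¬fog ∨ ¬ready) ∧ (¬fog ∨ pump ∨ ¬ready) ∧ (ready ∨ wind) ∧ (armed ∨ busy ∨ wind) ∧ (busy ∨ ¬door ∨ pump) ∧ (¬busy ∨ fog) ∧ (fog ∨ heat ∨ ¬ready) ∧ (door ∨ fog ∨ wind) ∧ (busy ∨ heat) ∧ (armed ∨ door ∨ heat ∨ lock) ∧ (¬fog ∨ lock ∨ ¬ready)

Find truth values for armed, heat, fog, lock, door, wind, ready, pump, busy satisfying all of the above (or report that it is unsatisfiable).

Unit clause (lock) forces lock = True.
In (heat ∨ ¬lock) only heat is left, so heat = True.
In (¬heat ∨ ¬lock ∨ pump) only pump is left, so pump = True.
Set armed = True.
  then (¬armed ∨ ¬lock ∨ ¬ready) forces ready = False.
  then (ready ∨ wind) forces wind = True.
  then (door ∨ ¬wind) forces door = True.
  then (¬door ∨ fog ∨ ready ∨ ¬wind) forces fog = True.
  then (¬armed ∨ ¬busy ∨ ¬fog) forces busy = False.
All clauses satisfied.

armed = True, heat = True, fog = True, lock = True, door = True, wind = True, ready = False, pump = True, busy = False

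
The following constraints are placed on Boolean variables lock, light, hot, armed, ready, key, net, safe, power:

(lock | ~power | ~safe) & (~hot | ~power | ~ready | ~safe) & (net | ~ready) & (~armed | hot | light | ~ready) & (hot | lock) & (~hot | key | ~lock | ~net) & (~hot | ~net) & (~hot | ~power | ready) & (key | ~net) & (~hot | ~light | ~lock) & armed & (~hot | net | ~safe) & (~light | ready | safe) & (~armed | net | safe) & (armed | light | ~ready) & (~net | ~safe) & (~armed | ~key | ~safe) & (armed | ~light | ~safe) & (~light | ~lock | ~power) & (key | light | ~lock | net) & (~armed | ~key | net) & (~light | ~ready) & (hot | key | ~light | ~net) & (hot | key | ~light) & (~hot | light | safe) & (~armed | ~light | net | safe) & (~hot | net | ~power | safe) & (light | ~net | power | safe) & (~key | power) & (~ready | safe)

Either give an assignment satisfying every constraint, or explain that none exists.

lock = True, light = False, hot = False, armed = True, ready = False, key = True, net = True, safe = False, power = True

Unit clause (armed) forces armed = True.
Set lock = True.
Set light = False.
Set hot = False.
  then (~armed | hot | light | ~ready) forces ready = False.
Try key = False:
  (key | ~net) forces net = False.
  clause (key | light | ~lock | net) is falsified — backtrack.
So key = True.
  then (~armed | ~key | ~safe) forces safe = False.
  then (~armed | ~key | net) forces net = True.
  then (light | ~net | power | safe) forces power = True.
All clauses satisfied.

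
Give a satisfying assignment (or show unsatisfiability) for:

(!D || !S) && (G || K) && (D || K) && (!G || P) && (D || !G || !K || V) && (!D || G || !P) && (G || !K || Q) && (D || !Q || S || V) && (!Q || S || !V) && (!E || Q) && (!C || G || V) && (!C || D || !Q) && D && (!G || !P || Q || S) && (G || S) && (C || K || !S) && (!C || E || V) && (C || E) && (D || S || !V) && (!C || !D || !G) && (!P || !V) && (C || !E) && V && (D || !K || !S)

Case D = True:
  (!D || !S) forces S = False.
  (G || S) forces G = True.
  (!G || P) forces P = True.
  (!G || !P || Q || S) forces Q = True.
  (!Q || S || !V) forces V = False.
  Clause (V) is falsified — contradiction.
Case D = False:
  Clause (D) is falsified — contradiction.
Both cases fail, so the formula is unsatisfiable.

Unsatisfiable — no assignment works.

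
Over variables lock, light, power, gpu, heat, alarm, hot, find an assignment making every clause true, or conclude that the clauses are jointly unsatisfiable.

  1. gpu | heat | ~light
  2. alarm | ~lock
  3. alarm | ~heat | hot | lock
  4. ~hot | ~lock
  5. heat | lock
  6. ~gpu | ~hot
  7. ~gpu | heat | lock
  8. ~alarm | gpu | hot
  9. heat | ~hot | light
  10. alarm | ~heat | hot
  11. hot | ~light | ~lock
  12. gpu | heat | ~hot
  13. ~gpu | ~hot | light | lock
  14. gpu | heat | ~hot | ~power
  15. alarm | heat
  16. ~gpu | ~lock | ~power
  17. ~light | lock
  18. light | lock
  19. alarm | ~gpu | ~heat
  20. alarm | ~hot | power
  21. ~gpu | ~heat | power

Try lock = False:
  (heat | lock) forces heat = True.
  (~light | lock) forces light = False.
  clause (light | lock) is falsified — backtrack.
So lock = True.
  then (alarm | ~lock) forces alarm = True.
  then (~hot | ~lock) forces hot = False.
  then (~alarm | gpu | hot) forces gpu = True.
  then (hot | ~light | ~lock) forces light = False.
  then (~gpu | ~lock | ~power) forces power = False.
  then (~gpu | ~heat | power) forces heat = False.
All clauses satisfied.

lock=T; light=F; power=F; gpu=T; heat=F; alarm=T; hot=F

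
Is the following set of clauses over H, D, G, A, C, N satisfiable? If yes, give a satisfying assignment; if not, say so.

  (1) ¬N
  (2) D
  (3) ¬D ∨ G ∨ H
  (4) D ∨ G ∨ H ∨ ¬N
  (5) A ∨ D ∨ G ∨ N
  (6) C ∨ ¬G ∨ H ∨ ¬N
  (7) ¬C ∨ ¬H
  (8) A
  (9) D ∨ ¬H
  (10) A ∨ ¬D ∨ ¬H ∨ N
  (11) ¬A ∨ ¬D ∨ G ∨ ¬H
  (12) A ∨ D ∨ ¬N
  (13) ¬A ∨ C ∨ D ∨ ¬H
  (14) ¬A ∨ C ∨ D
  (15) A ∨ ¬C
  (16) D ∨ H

Unit clause (¬N) forces N = False.
Unit clause (D) forces D = True.
Unit clause (A) forces A = True.
Set H = False.
  then (¬D ∨ G ∨ H) forces G = True.
Set C = False.
All clauses satisfied.

H = False, D = True, G = True, A = True, C = False, N = False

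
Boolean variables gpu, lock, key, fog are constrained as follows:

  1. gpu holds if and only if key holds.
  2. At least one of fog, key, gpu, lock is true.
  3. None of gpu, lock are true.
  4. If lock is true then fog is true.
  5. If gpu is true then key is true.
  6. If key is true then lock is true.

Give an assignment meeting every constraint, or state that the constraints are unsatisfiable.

gpu=F, lock=F, key=F, fog=T

  (1) gpu=F, key=F — same ✓
  (2) {fog, key, gpu, lock}: 1 true — at least one ✓
  (3) {gpu, lock}: 0 true — none ✓
  (4) lock=F ⇒ fog: vacuous ✓
  (5) gpu=F ⇒ key: vacuous ✓
  (6) key=F ⇒ lock: vacuous ✓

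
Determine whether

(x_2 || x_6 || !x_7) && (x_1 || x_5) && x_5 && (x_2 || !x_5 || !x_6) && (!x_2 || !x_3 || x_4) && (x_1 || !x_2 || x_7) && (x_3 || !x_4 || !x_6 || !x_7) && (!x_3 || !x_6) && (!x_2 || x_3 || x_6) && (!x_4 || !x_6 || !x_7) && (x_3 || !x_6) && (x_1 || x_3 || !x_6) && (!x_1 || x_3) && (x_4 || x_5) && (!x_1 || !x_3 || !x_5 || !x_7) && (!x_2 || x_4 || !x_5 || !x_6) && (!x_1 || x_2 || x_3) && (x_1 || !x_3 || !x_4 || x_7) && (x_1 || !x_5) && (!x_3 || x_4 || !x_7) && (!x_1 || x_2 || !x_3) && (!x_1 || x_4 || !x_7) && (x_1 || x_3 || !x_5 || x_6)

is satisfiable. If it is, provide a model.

x_1 = True, x_2 = True, x_3 = True, x_4 = True, x_5 = True, x_6 = False, x_7 = False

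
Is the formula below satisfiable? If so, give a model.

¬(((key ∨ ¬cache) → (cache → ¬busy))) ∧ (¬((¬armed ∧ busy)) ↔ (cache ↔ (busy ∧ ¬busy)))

busy: True; key: True; armed: False; cache: True

  ¬(((key ∨ ¬cache) → (cache → ¬busy))) = True
    (key ∨ ¬cache) → (cache → ¬busy) = False
      key ∨ ¬cache = True
        ¬cache = False
      cache → ¬busy = False
        ¬busy = False
  ¬((¬armed ∧ busy)) ↔ (cache ↔ (busy ∧ ¬busy)) = True
    ¬((¬armed ∧ busy)) = False
      ¬armed ∧ busy = True
        ¬armed = True
    cache ↔ (busy ∧ ¬busy) = False
      busy ∧ ¬busy = False
        ¬busy = False
Both conjuncts True, so the formula holds.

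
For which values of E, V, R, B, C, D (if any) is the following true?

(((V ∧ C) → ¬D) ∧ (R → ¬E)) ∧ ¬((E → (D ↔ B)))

E: True, V: False, R: False, B: True, C: True, D: False

  ((V ∧ C) → ¬D) ∧ (R → ¬E) = True
    (V ∧ C) → ¬D = True
      V ∧ C = False
      ¬D = True
    R → ¬E = True
      ¬E = False
  ¬((E → (D ↔ B))) = True
    E → (D ↔ B) = False
      D ↔ B = False
Both conjuncts True, so the formula holds.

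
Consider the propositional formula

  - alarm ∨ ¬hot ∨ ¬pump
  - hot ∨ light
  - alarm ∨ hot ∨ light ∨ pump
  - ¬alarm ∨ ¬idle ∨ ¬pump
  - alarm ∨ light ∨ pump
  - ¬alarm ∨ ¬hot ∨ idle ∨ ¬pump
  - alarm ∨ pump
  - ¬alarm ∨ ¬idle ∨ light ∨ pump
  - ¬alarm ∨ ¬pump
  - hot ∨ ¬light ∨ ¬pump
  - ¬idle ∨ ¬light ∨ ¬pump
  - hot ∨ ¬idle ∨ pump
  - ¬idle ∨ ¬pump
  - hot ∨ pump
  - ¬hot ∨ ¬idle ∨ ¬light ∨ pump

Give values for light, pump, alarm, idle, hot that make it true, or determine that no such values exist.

Set light = False.
  then (hot ∨ light) forces hot = True.
Try pump = True:
  (alarm ∨ ¬hot ∨ ¬pump) forces alarm = True.
  clause (¬alarm ∨ ¬pump) is falsified — backtrack.
So pump = False.
  then (alarm ∨ light ∨ pump) forces alarm = True.
  then (¬alarm ∨ ¬idle ∨ light ∨ pump) forces idle = False.
All clauses satisfied.

light=F; pump=F; alarm=T; idle=F; hot=T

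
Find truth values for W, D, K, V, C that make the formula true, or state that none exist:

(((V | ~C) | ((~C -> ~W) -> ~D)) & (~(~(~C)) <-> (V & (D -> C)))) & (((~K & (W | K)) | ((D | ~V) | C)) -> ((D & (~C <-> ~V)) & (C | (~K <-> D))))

W: True, D: False, K: True, V: True, C: False

  ((V | ~C) | ((~C -> ~W) -> ~D)) & (~(~(~C)) <-> (V & (D -> C))) = True
    (V | ~C) | ((~C -> ~W) -> ~D) = True
      V | ~C = True
        ~C = True
      (~C -> ~W) -> ~D = True
        ~C -> ~W = False
          ~C = True
          ~W = False
        ~D = True
    ~(~(~C)) <-> (V & (D -> C)) = True
      ~(~(~C)) = True
        ~(~C) = False
          ~C = True
      V & (D -> C) = True
        D -> C = True
  ((~K & (W | K)) | ((D | ~V) | C)) -> ((D & (~C <-> ~V)) & (C | (~K <-> D))) = True
    (~K & (W | K)) | ((D | ~V) | C) = False
      ~K & (W | K) = False
        ~K = False
        W | K = True
      (D | ~V) | C = False
        D | ~V = False
          ~V = False
    (D & (~C <-> ~V)) & (C | (~K <-> D)) = False
      D & (~C <-> ~V) = False
        ~C <-> ~V = False
          ~C = True
          ~V = False
      C | (~K <-> D) = True
        ~K <-> D = True
          ~K = False
Both conjuncts True, so the formula holds.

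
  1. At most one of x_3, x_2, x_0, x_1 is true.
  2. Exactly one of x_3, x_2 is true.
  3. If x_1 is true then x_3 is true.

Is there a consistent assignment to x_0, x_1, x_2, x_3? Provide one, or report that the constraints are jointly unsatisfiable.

x_0 = False, x_1 = False, x_2 = True, x_3 = False

  (1) {x_3, x_2, x_0, x_1}: 1 true — at most one ✓
  (2) {x_3, x_2}: 1 true — exactly one ✓
  (3) x_1=F ⇒ x_3: vacuous ✓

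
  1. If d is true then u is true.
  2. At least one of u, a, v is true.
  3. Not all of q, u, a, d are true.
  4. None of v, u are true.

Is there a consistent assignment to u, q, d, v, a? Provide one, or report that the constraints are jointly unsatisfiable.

u: False; q: True; d: False; v: False; a: True

  (1) d=F ⇒ u: vacuous ✓
  (2) {u, a, v}: 1 true — at least one ✓
  (3) {q, u, a, d}: 2/4 true — not all ✓
  (4) {v, u}: 0 true — none ✓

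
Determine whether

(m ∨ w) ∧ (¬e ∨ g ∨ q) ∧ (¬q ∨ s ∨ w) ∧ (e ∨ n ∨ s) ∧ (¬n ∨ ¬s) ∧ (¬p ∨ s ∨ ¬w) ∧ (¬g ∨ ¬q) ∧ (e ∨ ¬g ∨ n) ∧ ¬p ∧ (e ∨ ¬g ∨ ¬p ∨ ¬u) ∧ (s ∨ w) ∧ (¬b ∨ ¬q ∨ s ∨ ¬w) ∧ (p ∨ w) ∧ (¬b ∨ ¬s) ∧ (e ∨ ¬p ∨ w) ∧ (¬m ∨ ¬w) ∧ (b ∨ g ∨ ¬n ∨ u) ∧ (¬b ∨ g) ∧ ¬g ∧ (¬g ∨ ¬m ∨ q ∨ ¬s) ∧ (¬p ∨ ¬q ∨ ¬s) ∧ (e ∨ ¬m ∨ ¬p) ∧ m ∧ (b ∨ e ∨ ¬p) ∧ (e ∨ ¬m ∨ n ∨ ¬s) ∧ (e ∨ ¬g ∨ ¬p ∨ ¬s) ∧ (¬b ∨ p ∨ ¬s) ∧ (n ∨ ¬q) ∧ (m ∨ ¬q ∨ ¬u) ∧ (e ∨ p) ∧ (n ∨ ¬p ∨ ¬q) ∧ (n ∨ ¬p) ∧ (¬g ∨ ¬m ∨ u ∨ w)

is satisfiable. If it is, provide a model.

Unsatisfiable

Case m = True:
  (¬p) forces p = False.
  (p ∨ w) forces w = True.
  Clause (¬m ∨ ¬w) is falsified — contradiction.
Case m = False:
  Clause (m) is falsified — contradiction.
Both cases fail, so the formula is unsatisfiable.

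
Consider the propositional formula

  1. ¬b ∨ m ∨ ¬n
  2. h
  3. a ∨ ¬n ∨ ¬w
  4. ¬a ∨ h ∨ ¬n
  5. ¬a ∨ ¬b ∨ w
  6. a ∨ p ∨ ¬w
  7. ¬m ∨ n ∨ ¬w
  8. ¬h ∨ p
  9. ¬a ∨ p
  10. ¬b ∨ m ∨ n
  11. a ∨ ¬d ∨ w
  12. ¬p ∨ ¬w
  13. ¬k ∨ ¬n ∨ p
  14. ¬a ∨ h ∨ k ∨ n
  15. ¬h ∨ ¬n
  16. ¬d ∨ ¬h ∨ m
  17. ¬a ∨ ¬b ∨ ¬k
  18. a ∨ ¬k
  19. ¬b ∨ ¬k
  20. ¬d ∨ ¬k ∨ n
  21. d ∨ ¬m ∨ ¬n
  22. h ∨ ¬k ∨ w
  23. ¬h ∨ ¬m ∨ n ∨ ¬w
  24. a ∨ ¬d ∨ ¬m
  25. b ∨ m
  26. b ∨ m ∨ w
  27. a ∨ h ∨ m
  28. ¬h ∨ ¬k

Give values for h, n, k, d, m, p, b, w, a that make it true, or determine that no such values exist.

Unit clause (h) forces h = True.
In (¬h ∨ p) only p is left, so p = True.
In (¬p ∨ ¬w) only ¬w is left, so w = False.
In (¬h ∨ ¬n) only ¬n is left, so n = False.
In (¬h ∨ ¬k) only ¬k is left, so k = False.
Set d = False.
Try m = False:
  (¬b ∨ m ∨ n) forces b = False.
  clause (b ∨ m) is falsified — backtrack.
So m = True.
Set b = True.
  then (¬a ∨ ¬b ∨ w) forces a = False.
All clauses satisfied.

h=T; n=F; k=F; d=F; m=T; p=T; b=T; w=F; a=F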